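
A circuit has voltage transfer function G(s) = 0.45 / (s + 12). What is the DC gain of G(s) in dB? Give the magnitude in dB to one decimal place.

G(0) = 0.45 / 12 = 0.0375
20 log₁₀(0.0375) = -28.52 dB

-28.5 dB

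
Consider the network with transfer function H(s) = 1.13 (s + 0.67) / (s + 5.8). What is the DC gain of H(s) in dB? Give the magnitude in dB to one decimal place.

H(0) = 1.13 × 0.67 / 5.8 = 0.13053
20 log₁₀(0.13053) = -17.69 dB

-17.7 dB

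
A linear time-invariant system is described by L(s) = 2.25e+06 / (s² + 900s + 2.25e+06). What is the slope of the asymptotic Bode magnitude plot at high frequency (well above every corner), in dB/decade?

With 0 zeros and 2 poles, the high-frequency asymptotic slope is 20 × (0 − 2) = -40 dB/decade.

-40 dB/decade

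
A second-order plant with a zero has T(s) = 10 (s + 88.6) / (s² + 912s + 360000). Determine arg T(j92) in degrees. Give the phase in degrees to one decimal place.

32.7°

∠(j92 + 88.6) = arctan(92/88.6) = 46.08°
∠[(j92)² + 912(j92) + 360000] = ∠[3.5154e+05 + j83904] = 13.42°
∠T(j92) = 46.08° − 13.42° = 32.65°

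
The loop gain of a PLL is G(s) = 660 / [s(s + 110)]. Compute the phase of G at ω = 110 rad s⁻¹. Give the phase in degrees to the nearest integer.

-135°

∠(j110 + 110) = arctan(110/110) = 45.00°
∠(j110) = 90.00°
∠G(j110) = − (45.00° + 90.00°) = -135.00°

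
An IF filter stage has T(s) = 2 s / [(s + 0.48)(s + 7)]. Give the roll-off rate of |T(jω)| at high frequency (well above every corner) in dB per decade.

With 1 zero and 2 poles, the high-frequency asymptotic slope is 20 × (1 − 2) = -20 dB/decade.

-20 dB/decade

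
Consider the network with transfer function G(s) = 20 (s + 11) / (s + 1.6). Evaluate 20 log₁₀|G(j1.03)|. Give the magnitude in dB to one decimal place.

|j1.03 + 11| = √(1.03² + 11²) = 11.05
|j1.03 + 1.6| = √(1.03² + 1.6²) = 1.903
|G(j1.03)| = 20 × 11.05 / 1.903 = 116.12
20 log₁₀(116.12) = 41.30 dB

41.3 dB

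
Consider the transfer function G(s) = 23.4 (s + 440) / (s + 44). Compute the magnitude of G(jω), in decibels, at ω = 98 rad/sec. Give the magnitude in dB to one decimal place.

39.8 dB

|j98 + 440| = √(98² + 440²) = 450.8
|j98 + 44| = √(98² + 44²) = 107.4
|G(j98)| = 23.4 × 450.8 / 107.4 = 98.193
20 log₁₀(98.193) = 39.84 dB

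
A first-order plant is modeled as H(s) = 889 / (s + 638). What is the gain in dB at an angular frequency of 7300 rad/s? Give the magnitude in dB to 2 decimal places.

|j7300 + 638| = √(7300² + 638²) = 7328
|H(j7300)| = 889 / 7328 = 0.12132
20 log₁₀(0.12132) = -18.321 dB

-18.32 dB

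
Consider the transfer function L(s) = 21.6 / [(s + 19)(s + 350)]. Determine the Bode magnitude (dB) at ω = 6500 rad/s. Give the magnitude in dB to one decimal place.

-125.8 dB

|j6500 + 19| = √(6500² + 19²) = 6500
|j6500 + 350| = √(6500² + 350²) = 6509
|L(j6500)| = 21.6 / (6500 × 6509) = 5.105e-07
20 log₁₀(5.105e-07) = -125.84 dB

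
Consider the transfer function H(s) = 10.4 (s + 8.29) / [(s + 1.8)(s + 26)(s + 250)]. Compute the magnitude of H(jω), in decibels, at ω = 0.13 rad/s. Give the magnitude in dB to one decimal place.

|j0.13 + 8.29| = √(0.13² + 8.29²) = 8.291
|j0.13 + 1.8| = √(0.13² + 1.8²) = 1.805
|j0.13 + 26| = √(0.13² + 26²) = 26
|j0.13 + 250| = √(0.13² + 250²) = 250
|H(j0.13)| = 10.4 × 8.291 / (1.805 × 26 × 250) = 0.0073506
20 log₁₀(0.0073506) = -42.67 dB

-42.7 dB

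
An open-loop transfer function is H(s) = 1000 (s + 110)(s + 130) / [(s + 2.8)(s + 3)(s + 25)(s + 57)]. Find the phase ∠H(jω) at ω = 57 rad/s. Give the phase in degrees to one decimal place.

-234.4 deg

∠(j57 + 110) = arctan(57/110) = 27.39°
∠(j57 + 130) = arctan(57/130) = 23.68°
∠(j57 + 2.8) = arctan(57/2.8) = 87.19°
∠(j57 + 3) = arctan(57/3) = 86.99°
∠(j57 + 25) = arctan(57/25) = 66.32°
∠(j57 + 57) = arctan(57/57) = 45.00°
∠H(j57) = 27.39° + 23.68° − (87.19° + 86.99° + 66.32° + 45.00°) = -234.42°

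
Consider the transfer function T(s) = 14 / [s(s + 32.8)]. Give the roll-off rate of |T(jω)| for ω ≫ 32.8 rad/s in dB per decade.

With 0 zeros and 2 poles, the high-frequency asymptotic slope is 20 × (0 − 2) = -40 dB/decade.

-40 dB/decade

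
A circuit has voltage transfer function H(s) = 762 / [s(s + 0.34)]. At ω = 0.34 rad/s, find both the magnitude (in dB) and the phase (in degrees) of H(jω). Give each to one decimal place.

|H| = 73.4 dB, ∠H = -135.0°

|j0.34 + 0.34| = √(0.34² + 0.34²) = 0.4808
|j0.34| = 0.34
|H(j0.34)| = 762 / (0.4808 × 0.34) = 4661
20 log₁₀(4661) = 73.37 dB
∠(j0.34 + 0.34) = arctan(0.34/0.34) = 45.00°
∠(j0.34) = 90.00°
∠H(j0.34) = − (45.00° + 90.00°) = -135.00°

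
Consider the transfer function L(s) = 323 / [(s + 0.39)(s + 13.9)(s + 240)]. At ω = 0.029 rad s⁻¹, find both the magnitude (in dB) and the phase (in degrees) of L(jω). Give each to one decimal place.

|j0.029 + 0.39| = √(0.029² + 0.39²) = 0.3911
|j0.029 + 13.9| = √(0.029² + 13.9²) = 13.9
|j0.029 + 240| = √(0.029² + 240²) = 240
|L(j0.029)| = 323 / (0.3911 × 13.9 × 240) = 0.24758
20 log₁₀(0.24758) = -12.13 dB
∠(j0.029 + 0.39) = arctan(0.029/0.39) = 4.25°
∠(j0.029 + 13.9) = arctan(0.029/13.9) = 0.12°
∠(j0.029 + 240) = arctan(0.029/240) = 0.01°
∠L(j0.029) = − (4.25° + 0.12° + 0.01°) = -4.38°

|L| = -12.1 dB, ∠L = -4.4°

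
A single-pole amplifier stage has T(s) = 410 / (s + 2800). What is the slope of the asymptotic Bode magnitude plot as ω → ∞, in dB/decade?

With 0 zeros and 1 pole, the high-frequency asymptotic slope is 20 × (0 − 1) = -20 dB/decade.

-20 dB/decade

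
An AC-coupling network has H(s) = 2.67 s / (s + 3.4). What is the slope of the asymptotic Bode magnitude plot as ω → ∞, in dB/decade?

0 dB/decade

With 1 zero and 1 pole, the high-frequency asymptotic slope is 20 × (1 − 1) = 0 dB/decade.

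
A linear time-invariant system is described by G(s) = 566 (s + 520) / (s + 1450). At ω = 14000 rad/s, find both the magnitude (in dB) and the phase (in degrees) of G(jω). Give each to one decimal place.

|G| = 55.0 dB, ∠G = 3.8°

|j14000 + 520| = √(14000² + 520²) = 1.401e+04
|j14000 + 1450| = √(14000² + 1450²) = 1.407e+04
|G(j14000)| = 566 × 1.401e+04 / 1.407e+04 = 563.38
20 log₁₀(563.38) = 55.02 dB
∠(j14000 + 520) = arctan(14000/520) = 87.87°
∠(j14000 + 1450) = arctan(14000/1450) = 84.09°
∠G(j14000) = 87.87° − 84.09° = 3.79°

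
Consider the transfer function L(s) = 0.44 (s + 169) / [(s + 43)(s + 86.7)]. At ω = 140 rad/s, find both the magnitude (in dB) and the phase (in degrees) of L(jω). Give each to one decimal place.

|L| = -48.0 dB, ∠L = -91.5 deg

|j140 + 169| = √(140² + 169²) = 219.5
|j140 + 43| = √(140² + 43²) = 146.5
|j140 + 86.7| = √(140² + 86.7²) = 164.7
|L(j140)| = 0.44 × 219.5 / (146.5 × 164.7) = 0.0040038
20 log₁₀(0.0040038) = -47.95 dB
∠(j140 + 169) = arctan(140/169) = 39.64°
∠(j140 + 43) = arctan(140/43) = 72.93°
∠(j140 + 86.7) = arctan(140/86.7) = 58.23°
∠L(j140) = 39.64° − (72.93° + 58.23°) = -91.52°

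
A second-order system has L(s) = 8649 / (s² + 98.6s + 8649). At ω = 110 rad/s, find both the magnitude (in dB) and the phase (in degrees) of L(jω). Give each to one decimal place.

|L| = -2.4 dB, ∠L = -107.7°

|(j110)² + 98.6(j110) + 8649| = |-3451 + j10846| = 1.138e+04
|L(j110)| = 8649 / 1.138e+04 = 0.7599
20 log₁₀(0.7599) = -2.38 dB
∠[(j110)² + 98.6(j110) + 8649] = ∠[-3451 + j10846] = 107.65°
∠L(j110) = −107.65° = -107.65°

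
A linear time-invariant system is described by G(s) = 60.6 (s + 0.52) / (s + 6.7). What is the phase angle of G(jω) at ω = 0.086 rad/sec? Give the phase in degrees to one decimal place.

8.7 deg

∠(j0.086 + 0.52) = arctan(0.086/0.52) = 9.39°
∠(j0.086 + 6.7) = arctan(0.086/6.7) = 0.74°
∠G(j0.086) = 9.39° − 0.74° = 8.66°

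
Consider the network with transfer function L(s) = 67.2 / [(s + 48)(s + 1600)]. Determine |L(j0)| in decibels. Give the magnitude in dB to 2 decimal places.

-61.16 dB

L(0) = 67.2 / (48 × 1600) = 0.000875
20 log₁₀(0.000875) = -61.160 dB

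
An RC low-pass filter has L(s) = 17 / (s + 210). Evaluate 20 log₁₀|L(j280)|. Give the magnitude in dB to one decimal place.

|j280 + 210| = √(280² + 210²) = 350
|L(j280)| = 17 / 350 = 0.048571
20 log₁₀(0.048571) = -26.27 dB

-26.3 dB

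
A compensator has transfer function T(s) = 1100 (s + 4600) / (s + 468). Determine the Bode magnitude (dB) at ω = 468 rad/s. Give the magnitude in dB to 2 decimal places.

77.71 dB

|j468 + 4600| = √(468² + 4600²) = 4624
|j468 + 468| = √(468² + 468²) = 661.9
|T(j468)| = 1100 × 4624 / 661.9 = 7684.7
20 log₁₀(7684.7) = 77.713 dB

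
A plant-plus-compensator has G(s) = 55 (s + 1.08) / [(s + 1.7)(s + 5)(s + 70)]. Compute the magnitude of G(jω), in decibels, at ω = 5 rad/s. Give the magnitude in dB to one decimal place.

|j5 + 1.08| = √(5² + 1.08²) = 5.115
|j5 + 1.7| = √(5² + 1.7²) = 5.281
|j5 + 5| = √(5² + 5²) = 7.071
|j5 + 70| = √(5² + 70²) = 70.18
|G(j5)| = 55 × 5.115 / (5.281 × 7.071 × 70.18) = 0.10736
20 log₁₀(0.10736) = -19.38 dB

-19.4 dB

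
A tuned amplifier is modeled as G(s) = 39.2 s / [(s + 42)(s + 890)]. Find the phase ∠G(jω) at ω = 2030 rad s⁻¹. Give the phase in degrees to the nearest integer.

∠(j2030) = 90.00°
∠(j2030 + 42) = arctan(2030/42) = 88.81°
∠(j2030 + 890) = arctan(2030/890) = 66.33°
∠G(j2030) = 90.00° − (88.81° + 66.33°) = -65.14°

-65 deg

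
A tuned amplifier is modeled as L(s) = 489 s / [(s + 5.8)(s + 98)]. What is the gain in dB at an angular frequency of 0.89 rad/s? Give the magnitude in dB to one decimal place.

-2.4 dB

|j0.89| = 0.89
|j0.89 + 5.8| = √(0.89² + 5.8²) = 5.868
|j0.89 + 98| = √(0.89² + 98²) = 98
|L(j0.89)| = 489 × 0.89 / (5.868 × 98) = 0.75679
20 log₁₀(0.75679) = -2.42 dB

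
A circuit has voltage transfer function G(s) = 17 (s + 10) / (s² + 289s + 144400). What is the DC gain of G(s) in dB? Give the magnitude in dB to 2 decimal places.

G(0) = 17 × 10 / 144400 = 0.0011773
20 log₁₀(0.0011773) = -58.582 dB

-58.58 dB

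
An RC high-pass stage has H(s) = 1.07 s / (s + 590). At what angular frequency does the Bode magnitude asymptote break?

The single real pole at s = −590 gives a corner at ω = 590 rad/sec.

590 rad/sec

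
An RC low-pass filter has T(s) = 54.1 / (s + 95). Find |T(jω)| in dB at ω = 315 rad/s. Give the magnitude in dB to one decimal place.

-15.7 dB

|j315 + 95| = √(315² + 95²) = 329
|T(j315)| = 54.1 / 329 = 0.16443
20 log₁₀(0.16443) = -15.68 dB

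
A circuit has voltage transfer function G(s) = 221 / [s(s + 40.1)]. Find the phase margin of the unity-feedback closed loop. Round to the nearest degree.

Gain crossover: |G(jω)| = 1 at ω ≈ 5.46 rad/s.
∠G(j5.46) = −90° − arctan(5.46/40.1) ≈ -97.75°
PM = 180° + (-97.75°) = 82.25°

82 deg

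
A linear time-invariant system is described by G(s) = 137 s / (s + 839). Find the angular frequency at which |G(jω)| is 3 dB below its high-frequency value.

For a single-pole high-pass, the −3 dB point is at the pole: ω = 839 rad/s.

839 rad/s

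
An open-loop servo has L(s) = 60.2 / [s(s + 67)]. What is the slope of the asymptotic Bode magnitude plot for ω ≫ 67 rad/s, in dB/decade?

-40 dB/decade

With 0 zeros and 2 poles, the high-frequency asymptotic slope is 20 × (0 − 2) = -40 dB/decade.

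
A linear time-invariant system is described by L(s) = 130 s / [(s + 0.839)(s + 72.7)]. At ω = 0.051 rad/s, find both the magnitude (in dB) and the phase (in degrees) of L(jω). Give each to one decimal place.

|L| = -19.3 dB, ∠L = 86.5 deg

|j0.051| = 0.051
|j0.051 + 0.839| = √(0.051² + 0.839²) = 0.8405
|j0.051 + 72.7| = √(0.051² + 72.7²) = 72.7
|L(j0.051)| = 130 × 0.051 / (0.8405 × 72.7) = 0.1085
20 log₁₀(0.1085) = -19.29 dB
∠(j0.051) = 90.00°
∠(j0.051 + 0.839) = arctan(0.051/0.839) = 3.48°
∠(j0.051 + 72.7) = arctan(0.051/72.7) = 0.04°
∠L(j0.051) = 90.00° − (3.48° + 0.04°) = 86.48°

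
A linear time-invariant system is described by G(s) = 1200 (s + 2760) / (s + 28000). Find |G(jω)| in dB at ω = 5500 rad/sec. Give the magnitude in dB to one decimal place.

|j5500 + 2760| = √(5500² + 2760²) = 6154
|j5500 + 28000| = √(5500² + 28000²) = 2.854e+04
|G(j5500)| = 1200 × 6154 / 2.854e+04 = 258.78
20 log₁₀(258.78) = 48.26 dB

48.3 dB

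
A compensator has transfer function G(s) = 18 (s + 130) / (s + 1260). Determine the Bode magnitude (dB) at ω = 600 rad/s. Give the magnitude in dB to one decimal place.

18.0 dB

|j600 + 130| = √(600² + 130²) = 613.9
|j600 + 1260| = √(600² + 1260²) = 1396
|G(j600)| = 18 × 613.9 / 1396 = 7.9184
20 log₁₀(7.9184) = 17.97 dB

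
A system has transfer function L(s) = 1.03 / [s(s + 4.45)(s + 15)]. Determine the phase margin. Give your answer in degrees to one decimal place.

Gain crossover: |L(jω)| = 1 at ω ≈ 0.0154 rad/sec.
∠L(j0.0154) = −90° − arctan(0.0154/4.45) − arctan(0.0154/15) ≈ -90.26°
PM = 180° + (-90.26°) = 89.74°

89.7°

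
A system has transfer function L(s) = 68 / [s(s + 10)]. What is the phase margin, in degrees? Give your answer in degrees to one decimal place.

59.6°

Gain crossover: |L(jω)| = 1 at ω ≈ 5.87 rad/s.
∠L(j5.87) = −90° − arctan(5.87/10) ≈ -120.39°
PM = 180° + (-120.39°) = 59.61°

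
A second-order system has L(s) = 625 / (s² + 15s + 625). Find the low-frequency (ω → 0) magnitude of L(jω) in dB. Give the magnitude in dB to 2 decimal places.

L(0) = 625 / 625 = 1
20 log₁₀(1) = 0.000 dB

0.00 dB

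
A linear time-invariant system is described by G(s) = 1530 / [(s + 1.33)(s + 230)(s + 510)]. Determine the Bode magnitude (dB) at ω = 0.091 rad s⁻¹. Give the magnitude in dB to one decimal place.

-40.2 dB

|j0.091 + 1.33| = √(0.091² + 1.33²) = 1.333
|j0.091 + 230| = √(0.091² + 230²) = 230
|j0.091 + 510| = √(0.091² + 510²) = 510
|G(j0.091)| = 1530 / (1.333 × 230 × 510) = 0.0097843
20 log₁₀(0.0097843) = -40.19 dB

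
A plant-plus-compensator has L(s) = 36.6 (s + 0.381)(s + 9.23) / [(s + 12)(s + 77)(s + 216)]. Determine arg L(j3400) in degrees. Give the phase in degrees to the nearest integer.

-85 deg

∠(j3400 + 0.381) = arctan(3400/0.381) = 89.99°
∠(j3400 + 9.23) = arctan(3400/9.23) = 89.84°
∠(j3400 + 12) = arctan(3400/12) = 89.80°
∠(j3400 + 77) = arctan(3400/77) = 88.70°
∠(j3400 + 216) = arctan(3400/216) = 86.36°
∠L(j3400) = 89.99° + 89.84° − (89.80° + 88.70° + 86.36°) = -85.03°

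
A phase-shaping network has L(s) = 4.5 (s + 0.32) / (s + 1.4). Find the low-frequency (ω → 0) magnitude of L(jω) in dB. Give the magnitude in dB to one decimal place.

L(0) = 4.5 × 0.32 / 1.4 = 1.0286
20 log₁₀(1.0286) = 0.24 dB

0.2 dB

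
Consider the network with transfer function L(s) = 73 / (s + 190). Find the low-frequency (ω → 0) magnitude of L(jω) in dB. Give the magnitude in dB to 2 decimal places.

L(0) = 73 / 190 = 0.38421
20 log₁₀(0.38421) = -8.309 dB

-8.31 dB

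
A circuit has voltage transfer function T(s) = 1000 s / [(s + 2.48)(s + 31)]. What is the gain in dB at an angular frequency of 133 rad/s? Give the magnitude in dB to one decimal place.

17.3 dB

|j133| = 133
|j133 + 2.48| = √(133² + 2.48²) = 133
|j133 + 31| = √(133² + 31²) = 136.6
|T(j133)| = 1000 × 133 / (133 × 136.6) = 7.3212
20 log₁₀(7.3212) = 17.29 dB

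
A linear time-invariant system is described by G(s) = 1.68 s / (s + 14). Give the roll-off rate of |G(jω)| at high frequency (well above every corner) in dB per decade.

0 dB/decade

With 1 zero and 1 pole, the high-frequency asymptotic slope is 20 × (1 − 1) = 0 dB/decade.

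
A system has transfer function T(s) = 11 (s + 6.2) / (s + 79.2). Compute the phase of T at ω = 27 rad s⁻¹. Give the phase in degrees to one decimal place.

∠(j27 + 6.2) = arctan(27/6.2) = 77.07°
∠(j27 + 79.2) = arctan(27/79.2) = 18.82°
∠T(j27) = 77.07° − 18.82° = 58.24°

58.2°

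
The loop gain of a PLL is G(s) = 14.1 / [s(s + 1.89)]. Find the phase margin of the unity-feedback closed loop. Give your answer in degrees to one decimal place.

Gain crossover: |G(jω)| = 1 at ω ≈ 3.53 rad/s.
∠G(j3.53) = −90° − arctan(3.53/1.89) ≈ -151.80°
PM = 180° + (-151.80°) = 28.20°

28.2°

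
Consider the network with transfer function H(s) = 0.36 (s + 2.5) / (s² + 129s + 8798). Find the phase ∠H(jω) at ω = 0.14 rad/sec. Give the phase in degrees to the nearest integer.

∠(j0.14 + 2.5) = arctan(0.14/2.5) = 3.21°
∠[(j0.14)² + 129(j0.14) + 8798] = ∠[8798 + j18.06] = 0.12°
∠H(j0.14) = 3.21° − 0.12° = 3.09°

3°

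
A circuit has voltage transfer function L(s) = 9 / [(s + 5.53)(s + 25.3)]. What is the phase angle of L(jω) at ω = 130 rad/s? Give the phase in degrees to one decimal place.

-166.6 deg

∠(j130 + 5.53) = arctan(130/5.53) = 87.56°
∠(j130 + 25.3) = arctan(130/25.3) = 78.99°
∠L(j130) = − (87.56° + 78.99°) = -166.55°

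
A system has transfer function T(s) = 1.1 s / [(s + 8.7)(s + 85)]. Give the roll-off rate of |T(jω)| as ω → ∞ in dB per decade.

-20 dB/decade

With 1 zero and 2 poles, the high-frequency asymptotic slope is 20 × (1 − 2) = -20 dB/decade.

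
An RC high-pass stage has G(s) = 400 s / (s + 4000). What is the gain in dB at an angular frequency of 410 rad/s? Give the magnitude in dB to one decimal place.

32.2 dB

|j410| = 410
|j410 + 4000| = √(410² + 4000²) = 4021
|G(j410)| = 400 × 410 / 4021 = 40.786
20 log₁₀(40.786) = 32.21 dB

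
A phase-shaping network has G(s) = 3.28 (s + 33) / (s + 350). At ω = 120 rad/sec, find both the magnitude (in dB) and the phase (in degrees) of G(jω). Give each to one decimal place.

|j120 + 33| = √(120² + 33²) = 124.5
|j120 + 350| = √(120² + 350²) = 370
|G(j120)| = 3.28 × 124.5 / 370 = 1.1033
20 log₁₀(1.1033) = 0.85 dB
∠(j120 + 33) = arctan(120/33) = 74.62°
∠(j120 + 350) = arctan(120/350) = 18.92°
∠G(j120) = 74.62° − 18.92° = 55.70°

|G| = 0.9 dB, ∠G = 55.7°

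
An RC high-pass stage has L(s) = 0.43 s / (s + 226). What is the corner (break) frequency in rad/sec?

The single real pole at s = −226 gives a corner at ω = 226 rad/sec.

226 rad/sec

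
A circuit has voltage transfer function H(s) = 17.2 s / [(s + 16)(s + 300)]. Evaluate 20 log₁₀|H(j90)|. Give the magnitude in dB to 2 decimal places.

-25.34 dB

|j90| = 90
|j90 + 16| = √(90² + 16²) = 91.41
|j90 + 300| = √(90² + 300²) = 313.2
|H(j90)| = 17.2 × 90 / (91.41 × 313.2) = 0.054068
20 log₁₀(0.054068) = -25.341 dB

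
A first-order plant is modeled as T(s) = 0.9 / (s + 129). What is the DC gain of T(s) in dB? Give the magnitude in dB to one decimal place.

-43.1 dB

T(0) = 0.9 / 129 = 0.0069767
20 log₁₀(0.0069767) = -43.13 dB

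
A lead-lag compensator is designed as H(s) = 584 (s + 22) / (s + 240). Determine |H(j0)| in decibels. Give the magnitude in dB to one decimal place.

34.6 dB

H(0) = 584 × 22 / 240 = 53.533
20 log₁₀(53.533) = 34.57 dB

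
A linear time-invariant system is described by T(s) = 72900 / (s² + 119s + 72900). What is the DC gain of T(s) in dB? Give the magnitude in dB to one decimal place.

T(0) = 72900 / 72900 = 1
20 log₁₀(1) = 0.00 dB

0.0 dB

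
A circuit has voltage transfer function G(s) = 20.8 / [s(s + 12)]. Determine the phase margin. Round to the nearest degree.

Gain crossover: |G(jω)| = 1 at ω ≈ 1.72 rad/sec.
∠G(j1.72) = −90° − arctan(1.72/12) ≈ -98.14°
PM = 180° + (-98.14°) = 81.86°

82°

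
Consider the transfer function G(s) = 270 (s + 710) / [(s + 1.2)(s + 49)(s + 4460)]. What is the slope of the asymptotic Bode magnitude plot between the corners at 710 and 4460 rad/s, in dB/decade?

In this band the factors already past their corner are: zero at 710, pole at 1.2, pole at 49; net slope = -20 dB/decade.

-20 dB/decade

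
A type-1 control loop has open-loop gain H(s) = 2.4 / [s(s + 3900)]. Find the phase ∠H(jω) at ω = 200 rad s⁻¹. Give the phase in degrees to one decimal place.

∠(j200 + 3900) = arctan(200/3900) = 2.94°
∠(j200) = 90.00°
∠H(j200) = − (2.94° + 90.00°) = -92.94°

-92.9°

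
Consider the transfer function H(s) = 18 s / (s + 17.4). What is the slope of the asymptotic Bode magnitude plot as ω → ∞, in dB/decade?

0 dB/decade

With 1 zero and 1 pole, the high-frequency asymptotic slope is 20 × (1 − 1) = 0 dB/decade.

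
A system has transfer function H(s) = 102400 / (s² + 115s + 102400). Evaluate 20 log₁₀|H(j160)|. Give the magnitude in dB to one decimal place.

|(j160)² + 115(j160) + 102400| = |76800 + j18400| = 7.897e+04
|H(j160)| = 102400 / 7.897e+04 = 1.2966
20 log₁₀(1.2966) = 2.26 dB

2.3 dB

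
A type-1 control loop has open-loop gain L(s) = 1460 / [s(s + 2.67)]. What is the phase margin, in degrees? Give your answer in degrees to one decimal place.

Gain crossover: |L(jω)| = 1 at ω ≈ 38.2 rad/s.
∠L(j38.2) = −90° − arctan(38.2/2.67) ≈ -176.00°
PM = 180° + (-176.00°) = 4.00°

4.0 deg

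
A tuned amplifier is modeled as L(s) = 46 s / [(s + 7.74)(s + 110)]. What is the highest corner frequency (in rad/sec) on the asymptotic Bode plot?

Break frequencies occur at each pole and zero magnitude: 7.74 rad/sec, 110 rad/sec.
The highest is 110 rad/sec.

110 rad/sec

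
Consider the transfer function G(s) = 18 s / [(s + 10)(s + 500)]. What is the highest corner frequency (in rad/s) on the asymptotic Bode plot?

500 rad/s

Break frequencies occur at each pole and zero magnitude: 10 rad/s, 500 rad/s.
The highest is 500 rad/s.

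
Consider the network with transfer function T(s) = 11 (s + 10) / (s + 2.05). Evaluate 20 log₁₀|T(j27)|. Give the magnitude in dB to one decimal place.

|j27 + 10| = √(27² + 10²) = 28.79
|j27 + 2.05| = √(27² + 2.05²) = 27.08
|T(j27)| = 11 × 28.79 / 27.08 = 11.697
20 log₁₀(11.697) = 21.36 dB

21.4 dB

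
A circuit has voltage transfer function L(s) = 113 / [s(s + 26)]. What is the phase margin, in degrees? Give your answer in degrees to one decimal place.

Gain crossover: |L(jω)| = 1 at ω ≈ 4.29 rad/s.
∠L(j4.29) = −90° − arctan(4.29/26) ≈ -99.37°
PM = 180° + (-99.37°) = 80.63°

80.6°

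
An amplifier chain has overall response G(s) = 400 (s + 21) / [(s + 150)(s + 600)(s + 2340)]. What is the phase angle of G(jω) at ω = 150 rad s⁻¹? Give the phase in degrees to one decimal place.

∠(j150 + 21) = arctan(150/21) = 82.03°
∠(j150 + 150) = arctan(150/150) = 45.00°
∠(j150 + 600) = arctan(150/600) = 14.04°
∠(j150 + 2340) = arctan(150/2340) = 3.67°
∠G(j150) = 82.03° − (45.00° + 14.04° + 3.67°) = 19.33°

19.3°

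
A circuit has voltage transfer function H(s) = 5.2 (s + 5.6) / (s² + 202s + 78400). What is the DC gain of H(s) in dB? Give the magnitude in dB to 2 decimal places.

H(0) = 5.2 × 5.6 / 78400 = 0.00037143
20 log₁₀(0.00037143) = -68.602 dB

-68.60 dB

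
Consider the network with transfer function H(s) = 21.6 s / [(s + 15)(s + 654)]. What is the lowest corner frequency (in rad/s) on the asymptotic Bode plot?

Break frequencies occur at each pole and zero magnitude: 15 rad/s, 654 rad/s.
The lowest is 15 rad/s.

15 rad/s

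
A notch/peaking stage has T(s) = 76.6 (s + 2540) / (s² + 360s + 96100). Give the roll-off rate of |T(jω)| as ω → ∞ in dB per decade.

-20 dB/decade

With 1 zero and 2 poles, the high-frequency asymptotic slope is 20 × (1 − 2) = -20 dB/decade.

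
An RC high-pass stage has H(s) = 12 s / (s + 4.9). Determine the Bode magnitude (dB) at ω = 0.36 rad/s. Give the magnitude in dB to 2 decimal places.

-1.12 dB

|j0.36| = 0.36
|j0.36 + 4.9| = √(0.36² + 4.9²) = 4.913
|H(j0.36)| = 12 × 0.36 / 4.913 = 0.87926
20 log₁₀(0.87926) = -1.118 dB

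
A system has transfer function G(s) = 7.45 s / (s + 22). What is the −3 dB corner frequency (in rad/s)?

22 rad/s

For a single-pole high-pass, the −3 dB point is at the pole: ω = 22 rad/s.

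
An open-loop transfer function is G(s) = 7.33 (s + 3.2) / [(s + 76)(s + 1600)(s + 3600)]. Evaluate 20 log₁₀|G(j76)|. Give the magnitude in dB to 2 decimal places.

-120.92 dB

|j76 + 3.2| = √(76² + 3.2²) = 76.07
|j76 + 76| = √(76² + 76²) = 107.5
|j76 + 1600| = √(76² + 1600²) = 1602
|j76 + 3600| = √(76² + 3600²) = 3601
|G(j76)| = 7.33 × 76.07 / (107.5 × 1602 × 3601) = 8.9943e-07
20 log₁₀(8.9943e-07) = -120.921 dB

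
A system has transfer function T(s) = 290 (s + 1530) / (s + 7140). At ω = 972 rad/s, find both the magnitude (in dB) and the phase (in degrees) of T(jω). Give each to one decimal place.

|j972 + 1530| = √(972² + 1530²) = 1813
|j972 + 7140| = √(972² + 7140²) = 7206
|T(j972)| = 290 × 1813 / 7206 = 72.95
20 log₁₀(72.95) = 37.26 dB
∠(j972 + 1530) = arctan(972/1530) = 32.43°
∠(j972 + 7140) = arctan(972/7140) = 7.75°
∠T(j972) = 32.43° − 7.75° = 24.68°

|T| = 37.3 dB, ∠T = 24.7°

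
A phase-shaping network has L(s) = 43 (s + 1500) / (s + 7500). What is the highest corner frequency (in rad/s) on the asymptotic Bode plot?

Break frequencies occur at each pole and zero magnitude: 1500 rad/s, 7500 rad/s.
The highest is 7500 rad/s.

7500 rad/s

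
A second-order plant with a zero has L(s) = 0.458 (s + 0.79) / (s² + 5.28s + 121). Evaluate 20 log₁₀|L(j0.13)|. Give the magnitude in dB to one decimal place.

-50.4 dB

|j0.13 + 0.79| = √(0.13² + 0.79²) = 0.8006
|(j0.13)² + 5.28(j0.13) + 121| = |120.98 + j0.6864| = 121
|L(j0.13)| = 0.458 × 0.8006 / 121 = 0.0030308
20 log₁₀(0.0030308) = -50.37 dB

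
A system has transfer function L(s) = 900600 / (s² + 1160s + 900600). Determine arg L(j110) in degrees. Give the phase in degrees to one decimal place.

-8.2 deg

∠[(j110)² + 1160(j110) + 900600] = ∠[8.885e+05 + j1.276e+05] = 8.17°
∠L(j110) = −8.17° = -8.17°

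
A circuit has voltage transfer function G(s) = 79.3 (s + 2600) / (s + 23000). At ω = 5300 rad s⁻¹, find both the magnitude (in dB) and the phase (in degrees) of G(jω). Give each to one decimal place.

|j5300 + 2600| = √(5300² + 2600²) = 5903
|j5300 + 23000| = √(5300² + 23000²) = 2.36e+04
|G(j5300)| = 79.3 × 5903 / 2.36e+04 = 19.834
20 log₁₀(19.834) = 25.95 dB
∠(j5300 + 2600) = arctan(5300/2600) = 63.87°
∠(j5300 + 23000) = arctan(5300/23000) = 12.98°
∠G(j5300) = 63.87° − 12.98° = 50.89°

|G| = 25.9 dB, ∠G = 50.9 deg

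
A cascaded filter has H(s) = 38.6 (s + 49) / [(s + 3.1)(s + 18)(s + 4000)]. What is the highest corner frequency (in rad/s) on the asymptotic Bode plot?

Break frequencies occur at each pole and zero magnitude: 3.1 rad/s, 18 rad/s, 49 rad/s, 4000 rad/s.
The highest is 4000 rad/s.

4000 rad/s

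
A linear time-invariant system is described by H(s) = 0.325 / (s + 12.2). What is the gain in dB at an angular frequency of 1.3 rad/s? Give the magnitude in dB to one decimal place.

|j1.3 + 12.2| = √(1.3² + 12.2²) = 12.27
|H(j1.3)| = 0.325 / 12.27 = 0.026489
20 log₁₀(0.026489) = -31.54 dB

-31.5 dB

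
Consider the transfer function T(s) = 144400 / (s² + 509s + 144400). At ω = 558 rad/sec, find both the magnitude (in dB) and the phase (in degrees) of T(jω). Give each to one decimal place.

|T| = -7.2 dB, ∠T = -120.4°

|(j558)² + 509(j558) + 144400| = |-1.6696e+05 + j2.8402e+05| = 3.295e+05
|T(j558)| = 144400 / 3.295e+05 = 0.43829
20 log₁₀(0.43829) = -7.16 dB
∠[(j558)² + 509(j558) + 144400] = ∠[-1.6696e+05 + j2.8402e+05] = 120.45°
∠T(j558) = −120.45° = -120.45°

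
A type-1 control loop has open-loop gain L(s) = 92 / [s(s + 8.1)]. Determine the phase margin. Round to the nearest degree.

Gain crossover: |L(jω)| = 1 at ω ≈ 8.05 rad s⁻¹.
∠L(j8.05) = −90° − arctan(8.05/8.1) ≈ -134.84°
PM = 180° + (-134.84°) = 45.16°

45°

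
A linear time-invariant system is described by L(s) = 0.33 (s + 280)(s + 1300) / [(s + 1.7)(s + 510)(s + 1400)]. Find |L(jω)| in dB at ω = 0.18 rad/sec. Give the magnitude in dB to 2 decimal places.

-20.14 dB

|j0.18 + 280| = √(0.18² + 280²) = 280
|j0.18 + 1300| = √(0.18² + 1300²) = 1300
|j0.18 + 1.7| = √(0.18² + 1.7²) = 1.71
|j0.18 + 510| = √(0.18² + 510²) = 510
|j0.18 + 1400| = √(0.18² + 1400²) = 1400
|L(j0.18)| = 0.33 × 280 × 1300 / (1.71 × 510 × 1400) = 0.098412
20 log₁₀(0.098412) = -20.139 dB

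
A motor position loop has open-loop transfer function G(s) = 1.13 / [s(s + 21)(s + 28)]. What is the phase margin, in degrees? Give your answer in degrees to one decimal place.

90.0°

Gain crossover: |G(jω)| = 1 at ω ≈ 0.00192 rad/s.
∠G(j0.00192) = −90° − arctan(0.00192/21) − arctan(0.00192/28) ≈ -90.01°
PM = 180° + (-90.01°) = 89.99°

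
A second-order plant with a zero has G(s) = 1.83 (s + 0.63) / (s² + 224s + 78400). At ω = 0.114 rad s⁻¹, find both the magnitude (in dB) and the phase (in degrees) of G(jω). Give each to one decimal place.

|j0.114 + 0.63| = √(0.114² + 0.63²) = 0.6402
|(j0.114)² + 224(j0.114) + 78400| = |78400 + j25.536| = 7.84e+04
|G(j0.114)| = 1.83 × 0.6402 / 7.84e+04 = 1.4944e-05
20 log₁₀(1.4944e-05) = -96.51 dB
∠(j0.114 + 0.63) = arctan(0.114/0.63) = 10.26°
∠[(j0.114)² + 224(j0.114) + 78400] = ∠[78400 + j25.536] = 0.02°
∠G(j0.114) = 10.26° − 0.02° = 10.24°

|G| = -96.5 dB, ∠G = 10.2°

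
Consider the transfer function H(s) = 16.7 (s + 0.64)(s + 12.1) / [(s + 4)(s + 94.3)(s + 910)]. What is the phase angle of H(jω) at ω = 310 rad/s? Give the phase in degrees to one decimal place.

∠(j310 + 0.64) = arctan(310/0.64) = 89.88°
∠(j310 + 12.1) = arctan(310/12.1) = 87.76°
∠(j310 + 4) = arctan(310/4) = 89.26°
∠(j310 + 94.3) = arctan(310/94.3) = 73.08°
∠(j310 + 910) = arctan(310/910) = 18.81°
∠H(j310) = 89.88° + 87.76° − (89.26° + 73.08° + 18.81°) = -3.51°

-3.5°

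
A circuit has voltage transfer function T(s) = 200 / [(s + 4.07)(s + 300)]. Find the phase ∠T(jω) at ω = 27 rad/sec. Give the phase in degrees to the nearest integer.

∠(j27 + 4.07) = arctan(27/4.07) = 81.43°
∠(j27 + 300) = arctan(27/300) = 5.14°
∠T(j27) = − (81.43° + 5.14°) = -86.57°

-87°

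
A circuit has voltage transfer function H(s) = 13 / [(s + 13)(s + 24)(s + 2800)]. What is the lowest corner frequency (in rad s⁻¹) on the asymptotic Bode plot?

Break frequencies occur at each pole and zero magnitude: 13 rad s⁻¹, 24 rad s⁻¹, 2800 rad s⁻¹.
The lowest is 13 rad s⁻¹.

13 rad s⁻¹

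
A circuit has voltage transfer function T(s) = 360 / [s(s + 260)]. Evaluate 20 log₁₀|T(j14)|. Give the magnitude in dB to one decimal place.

|j14 + 260| = √(14² + 260²) = 260.4
|j14| = 14
|T(j14)| = 360 / (260.4 × 14) = 0.098758
20 log₁₀(0.098758) = -20.11 dB

-20.1 dB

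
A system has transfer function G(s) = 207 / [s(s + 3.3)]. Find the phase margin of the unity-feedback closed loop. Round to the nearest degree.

Gain crossover: |G(jω)| = 1 at ω ≈ 14.2 rad s⁻¹.
∠G(j14.2) = −90° − arctan(14.2/3.3) ≈ -166.92°
PM = 180° + (-166.92°) = 13.08°

13°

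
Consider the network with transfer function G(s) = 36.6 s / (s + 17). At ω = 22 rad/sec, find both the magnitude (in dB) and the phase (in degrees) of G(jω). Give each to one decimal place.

|G| = 29.2 dB, ∠G = 37.7°

|j22| = 22
|j22 + 17| = √(22² + 17²) = 27.8
|G(j22)| = 36.6 × 22 / 27.8 = 28.961
20 log₁₀(28.961) = 29.24 dB
∠(j22) = 90.00°
∠(j22 + 17) = arctan(22/17) = 52.31°
∠G(j22) = 90.00° − 52.31° = 37.69°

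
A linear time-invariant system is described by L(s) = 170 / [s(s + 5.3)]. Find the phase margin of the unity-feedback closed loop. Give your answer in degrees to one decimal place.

23.0°

Gain crossover: |L(jω)| = 1 at ω ≈ 12.5 rad s⁻¹.
∠L(j12.5) = −90° − arctan(12.5/5.3) ≈ -157.04°
PM = 180° + (-157.04°) = 22.96°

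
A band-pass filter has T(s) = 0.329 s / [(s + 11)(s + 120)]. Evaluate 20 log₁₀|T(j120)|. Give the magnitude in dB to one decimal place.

-54.3 dB

|j120| = 120
|j120 + 11| = √(120² + 11²) = 120.5
|j120 + 120| = √(120² + 120²) = 169.7
|T(j120)| = 0.329 × 120 / (120.5 × 169.7) = 0.0019306
20 log₁₀(0.0019306) = -54.29 dB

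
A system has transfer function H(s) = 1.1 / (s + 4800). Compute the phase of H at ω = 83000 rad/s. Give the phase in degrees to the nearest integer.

∠(j83000 + 4800) = arctan(83000/4800) = 86.69°
∠H(j83000) = −86.69° = -86.69°

-87°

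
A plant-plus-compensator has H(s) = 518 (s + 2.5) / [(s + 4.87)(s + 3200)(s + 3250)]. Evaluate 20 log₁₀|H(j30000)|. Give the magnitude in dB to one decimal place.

-124.9 dB

|j30000 + 2.5| = √(30000² + 2.5²) = 3e+04
|j30000 + 4.87| = √(30000² + 4.87²) = 3e+04
|j30000 + 3200| = √(30000² + 3200²) = 3.017e+04
|j30000 + 3250| = √(30000² + 3250²) = 3.018e+04
|H(j30000)| = 518 × 3e+04 / (3e+04 × 3.017e+04 × 3.018e+04) = 5.6898e-07
20 log₁₀(5.6898e-07) = -124.90 dB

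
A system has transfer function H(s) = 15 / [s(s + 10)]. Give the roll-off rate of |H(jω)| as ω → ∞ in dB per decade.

With 0 zeros and 2 poles, the high-frequency asymptotic slope is 20 × (0 − 2) = -40 dB/decade.

-40 dB/decade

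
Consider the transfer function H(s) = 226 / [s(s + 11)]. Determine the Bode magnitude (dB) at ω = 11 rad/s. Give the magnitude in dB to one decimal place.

2.4 dB

|j11 + 11| = √(11² + 11²) = 15.56
|j11| = 11
|H(j11)| = 226 / (15.56 × 11) = 1.3207
20 log₁₀(1.3207) = 2.42 dB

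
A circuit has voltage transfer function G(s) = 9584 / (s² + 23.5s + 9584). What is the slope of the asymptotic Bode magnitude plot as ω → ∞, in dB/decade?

-40 dB/decade

With 0 zeros and 2 poles, the high-frequency asymptotic slope is 20 × (0 − 2) = -40 dB/decade.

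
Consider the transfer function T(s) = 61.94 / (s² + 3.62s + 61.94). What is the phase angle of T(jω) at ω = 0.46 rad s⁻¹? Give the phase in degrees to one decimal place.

∠[(j0.46)² + 3.62(j0.46) + 61.94] = ∠[61.728 + j1.6652] = 1.55°
∠T(j0.46) = −1.55° = -1.55°

-1.5 deg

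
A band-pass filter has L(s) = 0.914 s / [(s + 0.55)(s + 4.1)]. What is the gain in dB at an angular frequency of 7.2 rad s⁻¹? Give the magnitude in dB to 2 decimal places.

-19.17 dB

|j7.2| = 7.2
|j7.2 + 0.55| = √(7.2² + 0.55²) = 7.221
|j7.2 + 4.1| = √(7.2² + 4.1²) = 8.286
|L(j7.2)| = 0.914 × 7.2 / (7.221 × 8.286) = 0.10999
20 log₁₀(0.10999) = -19.173 dB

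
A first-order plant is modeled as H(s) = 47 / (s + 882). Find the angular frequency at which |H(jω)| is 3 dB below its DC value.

For a single-pole low-pass, the −3 dB point is at the pole: ω = 882 rad/s.

882 rad/s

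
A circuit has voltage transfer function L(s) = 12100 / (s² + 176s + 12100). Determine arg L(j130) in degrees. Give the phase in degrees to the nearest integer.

-102°

∠[(j130)² + 176(j130) + 12100] = ∠[-4800 + j22880] = 101.85°
∠L(j130) = −101.85° = -101.85°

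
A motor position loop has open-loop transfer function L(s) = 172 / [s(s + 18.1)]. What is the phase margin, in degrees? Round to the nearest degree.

Gain crossover: |L(jω)| = 1 at ω ≈ 8.59 rad s⁻¹.
∠L(j8.59) = −90° − arctan(8.59/18.1) ≈ -115.38°
PM = 180° + (-115.38°) = 64.62°

65°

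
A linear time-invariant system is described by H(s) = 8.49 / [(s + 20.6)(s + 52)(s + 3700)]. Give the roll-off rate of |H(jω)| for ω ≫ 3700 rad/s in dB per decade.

With 0 zeros and 3 poles, the high-frequency asymptotic slope is 20 × (0 − 3) = -60 dB/decade.

-60 dB/decade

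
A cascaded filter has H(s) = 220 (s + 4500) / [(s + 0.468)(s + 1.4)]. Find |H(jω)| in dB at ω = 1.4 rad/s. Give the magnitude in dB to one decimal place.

|j1.4 + 4500| = √(1.4² + 4500²) = 4500
|j1.4 + 0.468| = √(1.4² + 0.468²) = 1.476
|j1.4 + 1.4| = √(1.4² + 1.4²) = 1.98
|H(j1.4)| = 220 × 4500 / (1.476 × 1.98) = 3.3874e+05
20 log₁₀(3.3874e+05) = 110.60 dB

110.6 dB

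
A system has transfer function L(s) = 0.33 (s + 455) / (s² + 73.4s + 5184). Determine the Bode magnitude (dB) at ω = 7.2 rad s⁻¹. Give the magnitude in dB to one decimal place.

|j7.2 + 455| = √(7.2² + 455²) = 455.1
|(j7.2)² + 73.4(j7.2) + 5184| = |5132.2 + j528.48| = 5159
|L(j7.2)| = 0.33 × 455.1 / 5159 = 0.029106
20 log₁₀(0.029106) = -30.72 dB

-30.7 dB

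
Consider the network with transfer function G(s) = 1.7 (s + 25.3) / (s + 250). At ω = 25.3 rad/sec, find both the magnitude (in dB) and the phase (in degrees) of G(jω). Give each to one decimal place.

|j25.3 + 25.3| = √(25.3² + 25.3²) = 35.78
|j25.3 + 250| = √(25.3² + 250²) = 251.3
|G(j25.3)| = 1.7 × 35.78 / 251.3 = 0.24206
20 log₁₀(0.24206) = -12.32 dB
∠(j25.3 + 25.3) = arctan(25.3/25.3) = 45.00°
∠(j25.3 + 250) = arctan(25.3/250) = 5.78°
∠G(j25.3) = 45.00° − 5.78° = 39.22°

|G| = -12.3 dB, ∠G = 39.2°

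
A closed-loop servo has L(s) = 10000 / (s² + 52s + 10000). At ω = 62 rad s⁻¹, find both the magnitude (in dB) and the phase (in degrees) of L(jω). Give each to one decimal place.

|(j62)² + 52(j62) + 10000| = |6156 + j3224| = 6949
|L(j62)| = 10000 / 6949 = 1.439
20 log₁₀(1.439) = 3.16 dB
∠[(j62)² + 52(j62) + 10000] = ∠[6156 + j3224] = 27.64°
∠L(j62) = −27.64° = -27.64°

|L| = 3.2 dB, ∠L = -27.6 deg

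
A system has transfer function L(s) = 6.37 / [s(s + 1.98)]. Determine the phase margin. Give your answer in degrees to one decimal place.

42.4°

Gain crossover: |L(jω)| = 1 at ω ≈ 2.17 rad/s.
∠L(j2.17) = −90° − arctan(2.17/1.98) ≈ -137.61°
PM = 180° + (-137.61°) = 42.39°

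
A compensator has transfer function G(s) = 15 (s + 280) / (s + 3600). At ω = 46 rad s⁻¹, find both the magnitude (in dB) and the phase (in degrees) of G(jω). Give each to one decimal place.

|j46 + 280| = √(46² + 280²) = 283.8
|j46 + 3600| = √(46² + 3600²) = 3600
|G(j46)| = 15 × 283.8 / 3600 = 1.1822
20 log₁₀(1.1822) = 1.45 dB
∠(j46 + 280) = arctan(46/280) = 9.33°
∠(j46 + 3600) = arctan(46/3600) = 0.73°
∠G(j46) = 9.33° − 0.73° = 8.60°

|G| = 1.5 dB, ∠G = 8.6°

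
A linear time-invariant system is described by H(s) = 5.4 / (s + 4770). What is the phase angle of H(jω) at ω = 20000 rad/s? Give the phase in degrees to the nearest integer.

-77°

∠(j20000 + 4770) = arctan(20000/4770) = 76.59°
∠H(j20000) = −76.59° = -76.59°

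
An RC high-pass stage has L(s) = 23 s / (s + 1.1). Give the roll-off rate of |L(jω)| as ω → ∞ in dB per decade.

0 dB/decade

With 1 zero and 1 pole, the high-frequency asymptotic slope is 20 × (1 − 1) = 0 dB/decade.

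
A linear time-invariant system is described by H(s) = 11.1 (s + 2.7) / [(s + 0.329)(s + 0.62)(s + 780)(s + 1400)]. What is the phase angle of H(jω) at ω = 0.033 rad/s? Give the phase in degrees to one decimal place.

∠(j0.033 + 2.7) = arctan(0.033/2.7) = 0.70°
∠(j0.033 + 0.329) = arctan(0.033/0.329) = 5.73°
∠(j0.033 + 0.62) = arctan(0.033/0.62) = 3.05°
∠(j0.033 + 780) = arctan(0.033/780) = 0.00°
∠(j0.033 + 1400) = arctan(0.033/1400) = 0.00°
∠H(j0.033) = 0.70° − (5.73° + 3.05° + 0.00° + 0.00°) = -8.08°

-8.1°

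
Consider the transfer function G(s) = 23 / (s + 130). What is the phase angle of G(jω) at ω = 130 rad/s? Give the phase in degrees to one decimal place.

-45.0 deg

∠(j130 + 130) = arctan(130/130) = 45.00°
∠G(j130) = −45.00° = -45.00°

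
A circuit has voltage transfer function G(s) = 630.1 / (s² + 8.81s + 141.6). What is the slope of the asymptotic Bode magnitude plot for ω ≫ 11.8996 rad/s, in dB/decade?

-40 dB/decade

With 0 zeros and 2 poles, the high-frequency asymptotic slope is 20 × (0 − 2) = -40 dB/decade.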